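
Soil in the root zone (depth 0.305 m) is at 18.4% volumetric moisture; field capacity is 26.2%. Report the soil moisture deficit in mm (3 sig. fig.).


Approach: apply the soil moisture deficit relation, SMD = (FC - theta)/100 * depth * 1000.
SMD = (26.2 - 18.4)/100 * 0.305 * 1000 = 23.8 mm
Therefore the soil moisture deficit = 23.8 mm.


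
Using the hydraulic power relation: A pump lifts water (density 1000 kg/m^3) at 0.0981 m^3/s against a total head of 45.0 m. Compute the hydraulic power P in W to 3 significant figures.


Approach: apply the hydraulic power relation, P = rho*g*Q*H.
P = 1000 * 9.81 * 0.0981 * 45.0 = 43300 W
Therefore the hydraulic power P = 43300 W.


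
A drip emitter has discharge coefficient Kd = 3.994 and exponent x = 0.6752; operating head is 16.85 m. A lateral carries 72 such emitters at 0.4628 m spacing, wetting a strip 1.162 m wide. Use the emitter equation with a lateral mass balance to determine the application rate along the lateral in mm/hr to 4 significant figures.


Approach: apply the emitter equation with a lateral mass balance, q = Kd*h^x; Q = n*q; rate = Q/(n*spacing*width).
Step 1 — single emitter flow (q = Kd*h^x):
  q = 3.994 * 16.85^0.6752 = 26.8911 L/hr
Step 2 — total lateral flow: Q = 72 * 26.8911 = 1936.16 L/hr
Step 3 — wetted area: A = 72 * 0.4628 * 1.162 = 38.7197 m^2
Step 4 — application rate: Q/A = 1936.16/38.7197 = 50.00 mm/hr
Therefore the application rate along the lateral = 50.00 mm/hr.


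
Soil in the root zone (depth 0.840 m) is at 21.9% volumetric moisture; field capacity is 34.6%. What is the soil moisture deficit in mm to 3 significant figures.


Approach: apply the soil moisture deficit relation, SMD = (FC - theta)/100 * depth * 1000.
SMD = (34.6 - 21.9)/100 * 0.840 * 1000 = 107 mm
Therefore the soil moisture deficit = 107 mm.


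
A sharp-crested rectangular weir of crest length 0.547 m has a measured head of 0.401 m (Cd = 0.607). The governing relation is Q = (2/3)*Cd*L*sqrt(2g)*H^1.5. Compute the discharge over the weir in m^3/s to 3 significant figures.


Q = (2/3)*0.607*0.547*sqrt(2*9.81)*0.401^1.5 = 0.249 m^3/s
Therefore the discharge over the weir = 0.249 m^3/s.


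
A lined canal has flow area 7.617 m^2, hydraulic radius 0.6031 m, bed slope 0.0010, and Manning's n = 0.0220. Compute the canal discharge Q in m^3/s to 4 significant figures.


Approach: apply Manning's equation, Q = (1/n)*A*R^(2/3)*S^(1/2).
Q = (1/0.0220) * 7.617 * 0.6031^(2/3) * 0.0010^(1/2) = 7.815 m^3/s
Therefore the canal discharge Q = 7.815 m^3/s.


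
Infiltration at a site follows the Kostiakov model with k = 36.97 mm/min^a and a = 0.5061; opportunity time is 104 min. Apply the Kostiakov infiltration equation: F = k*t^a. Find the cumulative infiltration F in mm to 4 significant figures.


F = 36.97 * 104^0.5061 = 387.9 mm
Therefore the cumulative infiltration F = 387.9 mm.


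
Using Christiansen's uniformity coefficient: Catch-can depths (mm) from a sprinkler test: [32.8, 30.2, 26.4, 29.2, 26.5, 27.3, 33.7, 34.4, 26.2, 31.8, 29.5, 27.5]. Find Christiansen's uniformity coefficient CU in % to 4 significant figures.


Approach: apply Christiansen's uniformity coefficient, CU = (1 - mean_abs_deviation/mean)*100.
mean = 29.6250 mm
mean |d_i - mean| = 2.46250 mm
CU = (1 - 2.46250/29.6250)*100 = 91.69 %
Therefore Christiansen's uniformity coefficient CU = 91.69 %.


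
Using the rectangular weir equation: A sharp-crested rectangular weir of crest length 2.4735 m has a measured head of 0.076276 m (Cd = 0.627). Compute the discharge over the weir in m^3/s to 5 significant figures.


Approach: apply the rectangular weir equation, Q = (2/3)*Cd*L*sqrt(2g)*H^1.5.
Q = (2/3)*0.627*2.4735*sqrt(2*9.81)*0.076276^1.5 = 0.096476 m^3/s
Therefore the discharge over the weir = 0.096476 m^3/s.


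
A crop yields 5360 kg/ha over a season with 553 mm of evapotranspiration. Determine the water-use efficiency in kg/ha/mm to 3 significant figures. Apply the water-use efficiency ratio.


Approach: apply the water-use efficiency ratio, WUE = yield/ET.
WUE = 5360 / 553 = 9.69 kg/ha/mm
Therefore the water-use efficiency = 9.69 kg/ha/mm.


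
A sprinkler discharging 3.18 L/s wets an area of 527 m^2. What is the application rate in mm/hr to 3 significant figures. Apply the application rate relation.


Approach: apply the application rate relation, rate = (Q/A)*3600.
rate = (3.18 / 527) * 3600 = 21.7 mm/hr
Therefore the application rate = 21.7 mm/hr.


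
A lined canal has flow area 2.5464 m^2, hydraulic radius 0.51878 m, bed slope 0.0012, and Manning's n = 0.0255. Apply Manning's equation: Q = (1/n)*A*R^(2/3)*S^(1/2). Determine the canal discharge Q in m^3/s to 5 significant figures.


Q = (1/0.0255) * 2.5464 * 0.51878^(2/3) * 0.0012^(1/2) = 2.2334 m^3/s
Therefore the canal discharge Q = 2.2334 m^3/s.


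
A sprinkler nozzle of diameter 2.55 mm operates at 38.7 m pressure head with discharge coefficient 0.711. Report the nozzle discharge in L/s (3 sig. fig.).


Approach: apply the orifice equation, Q = Cd*A*sqrt(2*g*h), A = pi*(d/2)^2.
A = pi*(2.55e-3/2)^2 = 5.1071e-06 m^2
Q = 0.711 * 5.1071e-06 * sqrt(2*9.81*38.7) * 1000 = 0.100 L/s
Therefore the nozzle discharge = 0.100 L/s.


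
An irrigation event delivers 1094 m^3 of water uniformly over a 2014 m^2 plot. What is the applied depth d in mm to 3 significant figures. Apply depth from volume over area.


Approach: apply depth from volume over area, d = (V/A)*1000.
d = (1094 / 2014) * 1000 = 543 mm
Therefore the applied depth d = 543 mm.


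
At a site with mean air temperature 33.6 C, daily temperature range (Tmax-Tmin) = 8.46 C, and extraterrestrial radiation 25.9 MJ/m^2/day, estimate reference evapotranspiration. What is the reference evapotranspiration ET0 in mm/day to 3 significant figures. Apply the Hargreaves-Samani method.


Approach: apply the Hargreaves-Samani method, ET0 = 0.0023*(Tmean+17.8)*sqrt(Tmax-Tmin)*0.408*Ra.
ET0 = 0.0023*(33.6+17.8)*sqrt(8.46)*0.408*25.9 = 3.63 mm/day
Therefore the reference evapotranspiration ET0 = 3.63 mm/day.


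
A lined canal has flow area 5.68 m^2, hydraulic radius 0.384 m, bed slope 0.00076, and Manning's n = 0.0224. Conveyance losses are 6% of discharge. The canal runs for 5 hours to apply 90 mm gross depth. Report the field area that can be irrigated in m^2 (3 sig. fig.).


Approach: apply Manning's equation with a conveyance and depth budget, Q = (1/n)*A*R^(2/3)*S^(1/2); Q_field = Q*(1-loss); Area = Q_field*t/(d/1000).
Step 1 — canal discharge (Manning's equation):
  Q = (1/0.0224) * 5.68 * 0.384^(2/3) * 0.00076^(1/2) = 3.6931 m^3/s
Step 2 — delivered flow: Q_field = 3.6931*(1 - 6/100) = 3.4715 m^3/s
Step 3 — volume delivered: V = 3.4715 * 5*3600 = 62488 m^3
Step 4 — area served: A = V / (depth/1000) = 62488 / 0.09 = 694000 m^2
Therefore the field area that can be irrigated = 694000 m^2.


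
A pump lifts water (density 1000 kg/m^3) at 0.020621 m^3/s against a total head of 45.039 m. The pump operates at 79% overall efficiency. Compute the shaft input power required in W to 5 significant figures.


Approach: apply hydraulic power then efficiency conversion, P = rho*g*Q*H; P_in = P/eta.
Step 1 — hydraulic power (P = rho*g*Q*H):
  P = 1000 * 9.81 * 0.020621 * 45.039 = 9111.030 W
Step 2 — input power: P_in = P/eta = 9111.030 / 0.79 = 11533 W
Therefore the shaft input power required = 11533 W.


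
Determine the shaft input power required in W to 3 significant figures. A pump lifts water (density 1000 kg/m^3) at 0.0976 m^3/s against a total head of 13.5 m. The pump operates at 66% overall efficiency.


Approach: apply hydraulic power then efficiency conversion, P = rho*g*Q*H; P_in = P/eta.
Step 1 — hydraulic power (P = rho*g*Q*H):
  P = 1000 * 9.81 * 0.0976 * 13.5 = 12926 W
Step 2 — input power: P_in = P/eta = 12926 / 0.66 = 19600 W
Therefore the shaft input power required = 19600 W.


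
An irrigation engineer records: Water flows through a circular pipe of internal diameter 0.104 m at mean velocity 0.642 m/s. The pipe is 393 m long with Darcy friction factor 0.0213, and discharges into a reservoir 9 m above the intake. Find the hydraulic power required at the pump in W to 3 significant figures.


Approach: apply continuity + Darcy-Weisbach + hydraulic power, Q = A*v; hf = f*(L/D)*(v^2/(2g)); H = static + hf; P = rho*g*Q*H.
Step 1 — flow rate (continuity, Q = A*v):
  A = pi*(0.104/2)^2 = 0.0084949 m^2
  Q = 0.0084949 * 0.642 = 0.0054537 m^3/s
Step 2 — friction head loss (Darcy-Weisbach):
  hf = 0.0213 * (393/0.104) * (0.642^2 / (2*9.81))
  hf = 1.6909 m
Step 3 — total head: H = 9 + 1.6909 = 10.691 m
Step 4 — hydraulic power (P = rho*g*Q*H):
  P = 1000 * 9.81 * 0.0054537 * 10.691 = 572 W
Therefore the hydraulic power required at the pump = 572 W.


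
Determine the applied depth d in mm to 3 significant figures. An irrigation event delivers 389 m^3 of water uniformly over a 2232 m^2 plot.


Approach: apply depth from volume over area, d = (V/A)*1000.
d = (389 / 2232) * 1000 = 174 mm
Therefore the applied depth d = 174 mm.


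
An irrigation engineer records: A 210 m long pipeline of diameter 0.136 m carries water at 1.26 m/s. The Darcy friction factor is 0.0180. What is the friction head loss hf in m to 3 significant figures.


Approach: apply the Darcy-Weisbach equation, hf = f*(L/D)*(v^2/(2g)).
hf = 0.0180 * (210/0.136) * (1.26^2 / (2*9.81))
hf = 2.25 m
Therefore the friction head loss hf = 2.25 m.


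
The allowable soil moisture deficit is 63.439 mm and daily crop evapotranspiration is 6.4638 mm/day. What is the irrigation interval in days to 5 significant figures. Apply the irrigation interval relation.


Approach: apply the irrigation interval relation, interval = SMD / ETc.
interval = 63.439 / 6.4638 = 9.8145 days
Therefore the irrigation interval = 9.8145 days.


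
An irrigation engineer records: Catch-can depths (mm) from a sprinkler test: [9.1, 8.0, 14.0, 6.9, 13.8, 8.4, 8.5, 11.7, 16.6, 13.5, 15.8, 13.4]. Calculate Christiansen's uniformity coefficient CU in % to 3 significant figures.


Approach: apply Christiansen's uniformity coefficient, CU = (1 - mean_abs_deviation/mean)*100.
mean = 11.642 mm
mean |d_i - mean| = 2.8847 mm
CU = (1 - 2.8847/11.642)*100 = 75.2 %
Therefore Christiansen's uniformity coefficient CU = 75.2 %.


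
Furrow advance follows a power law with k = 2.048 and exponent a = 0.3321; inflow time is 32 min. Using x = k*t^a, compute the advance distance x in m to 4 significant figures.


x = 2.048 * 32^0.3321 = 6.474 m
Therefore the advance distance x = 6.474 m.


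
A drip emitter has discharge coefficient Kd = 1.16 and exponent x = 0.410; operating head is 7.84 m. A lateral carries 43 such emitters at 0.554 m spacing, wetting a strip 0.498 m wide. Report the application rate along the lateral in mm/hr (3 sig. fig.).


Approach: apply the emitter equation with a lateral mass balance, q = Kd*h^x; Q = n*q; rate = Q/(n*spacing*width).
Step 1 — single emitter flow (q = Kd*h^x):
  q = 1.16 * 7.84^0.410 = 2.6985 L/hr
Step 2 — total lateral flow: Q = 43 * 2.6985 = 116.04 L/hr
Step 3 — wetted area: A = 43 * 0.554 * 0.498 = 11.863 m^2
Step 4 — application rate: Q/A = 116.04/11.863 = 9.78 mm/hr
Therefore the application rate along the lateral = 9.78 mm/hr.


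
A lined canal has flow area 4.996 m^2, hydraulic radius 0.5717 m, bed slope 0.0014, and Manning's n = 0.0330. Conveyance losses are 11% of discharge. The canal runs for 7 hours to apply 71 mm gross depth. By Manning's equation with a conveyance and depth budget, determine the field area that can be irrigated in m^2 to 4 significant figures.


Approach: apply Manning's equation with a conveyance and depth budget, Q = (1/n)*A*R^(2/3)*S^(1/2); Q_field = Q*(1-loss); Area = Q_field*t/(d/1000).
Step 1 — canal discharge (Manning's equation):
  Q = (1/0.0330) * 4.996 * 0.5717^(2/3) * 0.0014^(1/2) = 3.90198 m^3/s
Step 2 — delivered flow: Q_field = 3.90198*(1 - 11/100) = 3.47276 m^3/s
Step 3 — volume delivered: V = 3.47276 * 7*3600 = 87513.5 m^3
Step 4 — area served: A = V / (depth/1000) = 87513.5 / 0.071 = 1233000 m^2
Therefore the field area that can be irrigated = 1233000 m^2.


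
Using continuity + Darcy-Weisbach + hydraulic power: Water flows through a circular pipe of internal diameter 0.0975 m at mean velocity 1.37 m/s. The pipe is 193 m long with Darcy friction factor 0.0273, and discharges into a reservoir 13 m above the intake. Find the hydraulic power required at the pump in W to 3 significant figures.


Approach: apply continuity + Darcy-Weisbach + hydraulic power, Q = A*v; hf = f*(L/D)*(v^2/(2g)); H = static + hf; P = rho*g*Q*H.
Step 1 — flow rate (continuity, Q = A*v):
  A = pi*(0.0975/2)^2 = 0.0074662 m^2
  Q = 0.0074662 * 1.37 = 0.010229 m^3/s
Step 2 — friction head loss (Darcy-Weisbach):
  hf = 0.0273 * (193/0.0975) * (1.37^2 / (2*9.81))
  hf = 5.1696 m
Step 3 — total head: H = 13 + 5.1696 = 18.170 m
Step 4 — hydraulic power (P = rho*g*Q*H):
  P = 1000 * 9.81 * 0.010229 * 18.170 = 1820 W
Therefore the hydraulic power required at the pump = 1820 W.


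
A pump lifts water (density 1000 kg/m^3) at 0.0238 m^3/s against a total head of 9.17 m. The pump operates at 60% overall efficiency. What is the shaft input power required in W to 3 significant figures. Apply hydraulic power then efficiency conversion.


Approach: apply hydraulic power then efficiency conversion, P = rho*g*Q*H; P_in = P/eta.
Step 1 — hydraulic power (P = rho*g*Q*H):
  P = 1000 * 9.81 * 0.0238 * 9.17 = 2141.0 W
Step 2 — input power: P_in = P/eta = 2141.0 / 0.6 = 3570 W
Therefore the shaft input power required = 3570 W.


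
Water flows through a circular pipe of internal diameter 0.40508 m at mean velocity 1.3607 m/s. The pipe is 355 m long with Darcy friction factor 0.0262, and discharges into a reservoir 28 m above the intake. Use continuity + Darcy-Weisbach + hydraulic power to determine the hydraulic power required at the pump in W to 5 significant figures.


Approach: apply continuity + Darcy-Weisbach + hydraulic power, Q = A*v; hf = f*(L/D)*(v^2/(2g)); H = static + hf; P = rho*g*Q*H.
Step 1 — flow rate (continuity, Q = A*v):
  A = pi*(0.40508/2)^2 = 0.1288758 m^2
  Q = 0.1288758 * 1.3607 = 0.1753613 m^3/s
Step 2 — friction head loss (Darcy-Weisbach):
  hf = 0.0262 * (355/0.40508) * (1.3607^2 / (2*9.81))
  hf = 2.166779 m
Step 3 — total head: H = 28 + 2.166779 = 30.16678 m
Step 4 — hydraulic power (P = rho*g*Q*H):
  P = 1000 * 9.81 * 0.1753613 * 30.16678 = 51896 W
Therefore the hydraulic power required at the pump = 51896 W.


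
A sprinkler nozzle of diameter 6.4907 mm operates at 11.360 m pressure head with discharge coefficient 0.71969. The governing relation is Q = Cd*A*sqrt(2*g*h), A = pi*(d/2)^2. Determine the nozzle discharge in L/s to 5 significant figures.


A = pi*(6.4907e-3/2)^2 = 3.308819e-05 m^2
Q = 0.71969 * 3.308819e-05 * sqrt(2*9.81*11.360) * 1000 = 0.35551 L/s
Therefore the nozzle discharge = 0.35551 L/s.


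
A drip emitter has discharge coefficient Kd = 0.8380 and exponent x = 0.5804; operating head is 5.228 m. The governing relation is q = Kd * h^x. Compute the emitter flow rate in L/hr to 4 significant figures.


q = 0.8380 * 5.228^0.5804 = 2.189 L/hr
Therefore the emitter flow rate = 2.189 L/hr.


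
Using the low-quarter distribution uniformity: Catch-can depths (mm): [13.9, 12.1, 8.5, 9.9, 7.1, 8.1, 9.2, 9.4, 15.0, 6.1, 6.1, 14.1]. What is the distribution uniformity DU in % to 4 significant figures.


Approach: apply the low-quarter distribution uniformity, DU = (mean of lowest quarter of readings / overall mean)*100.
sorted lowest 3 of 12: [6.1, 6.1, 7.1] -> mean = 6.43333 mm
overall mean = 9.95833 mm
DU = (6.43333/9.95833)*100 = 64.60 %
Therefore the distribution uniformity DU = 64.60 %.


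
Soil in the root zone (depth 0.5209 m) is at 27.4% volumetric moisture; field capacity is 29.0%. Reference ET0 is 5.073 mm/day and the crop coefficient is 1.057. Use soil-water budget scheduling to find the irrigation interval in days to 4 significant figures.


Approach: apply soil-water budget scheduling, SMD = (FC-theta)/100*depth*1000; ETc = ET0*Kc; interval = SMD/ETc.
Step 1 — soil moisture deficit:
  SMD = (29.0 - 27.4)/100 * 0.5209 * 1000 = 8.33440 mm
Step 2 — daily crop ET (ETc = ET0*Kc):
  ETc = 5.073 * 1.057 = 5.36216 mm/day
Step 3 — irrigation interval (SMD/ETc):
  interval = 8.33440 / 5.36216 = 1.554 days
Therefore the irrigation interval = 1.554 days.


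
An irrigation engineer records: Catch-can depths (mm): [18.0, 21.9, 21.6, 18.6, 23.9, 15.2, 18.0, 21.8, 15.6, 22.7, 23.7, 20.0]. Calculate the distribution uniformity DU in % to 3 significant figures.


Approach: apply the low-quarter distribution uniformity, DU = (mean of lowest quarter of readings / overall mean)*100.
sorted lowest 3 of 12: [15.2, 15.6, 18.0] -> mean = 16.267 mm
overall mean = 20.083 mm
DU = (16.267/20.083)*100 = 81.0 %
Therefore the distribution uniformity DU = 81.0 %.


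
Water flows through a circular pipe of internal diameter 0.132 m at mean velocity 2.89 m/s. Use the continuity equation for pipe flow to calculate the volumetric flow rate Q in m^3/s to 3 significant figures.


Approach: apply the continuity equation for pipe flow, Q = A * v with A = pi*(D/2)^2.
A = pi*(0.132/2)^2 = 0.013685 m^2
Q = 0.013685 * 2.89 = 0.0395 m^3/s
Therefore the volumetric flow rate Q = 0.0395 m^3/s.


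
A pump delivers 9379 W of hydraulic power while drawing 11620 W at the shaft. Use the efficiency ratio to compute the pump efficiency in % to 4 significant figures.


Approach: apply the efficiency ratio, eta = (P_out/P_in)*100.
eta = (9379 / 11620) * 100 = 80.71 %
Therefore the pump efficiency = 80.71 %.


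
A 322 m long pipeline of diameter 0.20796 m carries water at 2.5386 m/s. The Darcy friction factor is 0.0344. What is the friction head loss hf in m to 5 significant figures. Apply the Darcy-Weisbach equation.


Approach: apply the Darcy-Weisbach equation, hf = f*(L/D)*(v^2/(2g)).
hf = 0.0344 * (322/0.20796) * (2.5386^2 / (2*9.81))
hf = 17.495 m
Therefore the friction head loss hf = 17.495 m.


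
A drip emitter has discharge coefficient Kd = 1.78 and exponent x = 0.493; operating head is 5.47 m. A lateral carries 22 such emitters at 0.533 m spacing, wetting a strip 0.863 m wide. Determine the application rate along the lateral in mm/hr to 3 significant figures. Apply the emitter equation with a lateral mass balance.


Approach: apply the emitter equation with a lateral mass balance, q = Kd*h^x; Q = n*q; rate = Q/(n*spacing*width).
Step 1 — single emitter flow (q = Kd*h^x):
  q = 1.78 * 5.47^0.493 = 4.1138 L/hr
Step 2 — total lateral flow: Q = 22 * 4.1138 = 90.505 L/hr
Step 3 — wetted area: A = 22 * 0.533 * 0.863 = 10.120 m^2
Step 4 — application rate: Q/A = 90.505/10.120 = 8.94 mm/hr
Therefore the application rate along the lateral = 8.94 mm/hr.


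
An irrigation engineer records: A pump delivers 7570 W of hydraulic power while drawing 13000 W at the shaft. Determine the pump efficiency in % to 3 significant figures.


Approach: apply the efficiency ratio, eta = (P_out/P_in)*100.
eta = (7570 / 13000) * 100 = 58.2 %
Therefore the pump efficiency = 58.2 %.


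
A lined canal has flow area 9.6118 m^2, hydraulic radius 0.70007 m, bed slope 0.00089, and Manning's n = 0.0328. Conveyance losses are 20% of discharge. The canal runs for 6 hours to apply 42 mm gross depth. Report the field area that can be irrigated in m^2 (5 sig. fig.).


Approach: apply Manning's equation with a conveyance and depth budget, Q = (1/n)*A*R^(2/3)*S^(1/2); Q_field = Q*(1-loss); Area = Q_field*t/(d/1000).
Step 1 — canal discharge (Manning's equation):
  Q = (1/0.0328) * 9.6118 * 0.70007^(2/3) * 0.00089^(1/2) = 6.892660 m^3/s
Step 2 — delivered flow: Q_field = 6.892660*(1 - 20/100) = 5.514128 m^3/s
Step 3 — volume delivered: V = 5.514128 * 6*3600 = 119105.2 m^3
Step 4 — area served: A = V / (depth/1000) = 119105.2 / 0.042 = 2835800 m^2
Therefore the field area that can be irrigated = 2835800 m^2.


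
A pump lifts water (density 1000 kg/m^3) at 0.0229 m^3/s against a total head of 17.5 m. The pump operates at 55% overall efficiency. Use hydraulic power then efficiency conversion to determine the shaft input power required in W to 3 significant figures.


Approach: apply hydraulic power then efficiency conversion, P = rho*g*Q*H; P_in = P/eta.
Step 1 — hydraulic power (P = rho*g*Q*H):
  P = 1000 * 9.81 * 0.0229 * 17.5 = 3931.4 W
Step 2 — input power: P_in = P/eta = 3931.4 / 0.55 = 7150 W
Therefore the shaft input power required = 7150 W.


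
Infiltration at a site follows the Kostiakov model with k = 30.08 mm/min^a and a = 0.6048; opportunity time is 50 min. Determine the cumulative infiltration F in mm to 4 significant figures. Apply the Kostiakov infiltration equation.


Approach: apply the Kostiakov infiltration equation, F = k*t^a.
F = 30.08 * 50^0.6048 = 320.5 mm
Therefore the cumulative infiltration F = 320.5 mm.


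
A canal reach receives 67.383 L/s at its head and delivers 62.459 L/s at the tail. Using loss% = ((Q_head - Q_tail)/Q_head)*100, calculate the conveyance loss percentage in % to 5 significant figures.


loss = ((67.383 - 62.459)/67.383)*100 = 7.3075 %
Therefore the conveyance loss percentage = 7.3075 %.


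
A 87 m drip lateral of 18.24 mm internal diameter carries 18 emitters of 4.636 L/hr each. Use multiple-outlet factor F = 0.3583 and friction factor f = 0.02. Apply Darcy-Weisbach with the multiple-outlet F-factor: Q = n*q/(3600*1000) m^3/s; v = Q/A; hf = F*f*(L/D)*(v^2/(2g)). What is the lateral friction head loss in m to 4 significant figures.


Q = 18*4.636/(3600*1000) = 2.31800e-05 m^3/s
A = pi*(18.24e-3/2)^2 = 2.61300e-04 m^2, so v = Q/A = 0.0887103 m/s
hf = 0.3583*0.02*(87/0.01824)*(0.0887103^2/(2*9.81)) = 0.01371 m
Therefore the lateral friction head loss = 0.01371 m.


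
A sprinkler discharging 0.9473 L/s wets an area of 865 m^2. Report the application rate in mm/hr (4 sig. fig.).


Approach: apply the application rate relation, rate = (Q/A)*3600.
rate = (0.9473 / 865) * 3600 = 3.943 mm/hr
Therefore the application rate = 3.943 mm/hr.


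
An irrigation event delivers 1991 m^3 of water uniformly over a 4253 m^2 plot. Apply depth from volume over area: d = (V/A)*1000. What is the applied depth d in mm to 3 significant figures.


d = (1991 / 4253) * 1000 = 468 mm
Therefore the applied depth d = 468 mm.


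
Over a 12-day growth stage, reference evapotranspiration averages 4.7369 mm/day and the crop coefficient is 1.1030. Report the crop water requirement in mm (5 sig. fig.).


Approach: apply the crop water requirement relation, CWR = ET0 * Kc * days.
CWR = 4.7369 * 1.1030 * 12 = 62.698 mm
Therefore the crop water requirement = 62.698 mm.


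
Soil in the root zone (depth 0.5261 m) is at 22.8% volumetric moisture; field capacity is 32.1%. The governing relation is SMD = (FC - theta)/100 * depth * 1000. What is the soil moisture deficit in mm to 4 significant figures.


SMD = (32.1 - 22.8)/100 * 0.5261 * 1000 = 48.93 mm
Therefore the soil moisture deficit = 48.93 mm.


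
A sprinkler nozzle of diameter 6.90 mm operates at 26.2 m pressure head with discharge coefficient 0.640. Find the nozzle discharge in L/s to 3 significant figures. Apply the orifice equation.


Approach: apply the orifice equation, Q = Cd*A*sqrt(2*g*h), A = pi*(d/2)^2.
A = pi*(6.90e-3/2)^2 = 3.7393e-05 m^2
Q = 0.640 * 3.7393e-05 * sqrt(2*9.81*26.2) * 1000 = 0.543 L/s
Therefore the nozzle discharge = 0.543 L/s.


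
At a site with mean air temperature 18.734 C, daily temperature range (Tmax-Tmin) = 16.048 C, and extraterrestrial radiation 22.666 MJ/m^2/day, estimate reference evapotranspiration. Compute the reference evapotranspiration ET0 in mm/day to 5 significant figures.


Approach: apply the Hargreaves-Samani method, ET0 = 0.0023*(Tmean+17.8)*sqrt(Tmax-Tmin)*0.408*Ra.
ET0 = 0.0023*(18.734+17.8)*sqrt(16.048)*0.408*22.666 = 3.1129 mm/day
Therefore the reference evapotranspiration ET0 = 3.1129 mm/day.


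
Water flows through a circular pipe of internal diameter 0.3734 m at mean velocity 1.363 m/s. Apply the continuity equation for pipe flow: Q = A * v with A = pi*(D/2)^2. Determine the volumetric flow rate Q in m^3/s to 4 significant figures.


A = pi*(0.3734/2)^2 = 0.109506 m^2
Q = 0.109506 * 1.363 = 0.1493 m^3/s
Therefore the volumetric flow rate Q = 0.1493 m^3/s.


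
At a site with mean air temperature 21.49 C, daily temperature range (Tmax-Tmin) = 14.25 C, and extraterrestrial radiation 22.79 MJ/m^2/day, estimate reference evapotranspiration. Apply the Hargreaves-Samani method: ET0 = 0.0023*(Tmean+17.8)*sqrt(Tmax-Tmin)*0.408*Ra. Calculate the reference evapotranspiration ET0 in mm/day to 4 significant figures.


ET0 = 0.0023*(21.49+17.8)*sqrt(14.25)*0.408*22.79 = 3.172 mm/day
Therefore the reference evapotranspiration ET0 = 3.172 mm/day.


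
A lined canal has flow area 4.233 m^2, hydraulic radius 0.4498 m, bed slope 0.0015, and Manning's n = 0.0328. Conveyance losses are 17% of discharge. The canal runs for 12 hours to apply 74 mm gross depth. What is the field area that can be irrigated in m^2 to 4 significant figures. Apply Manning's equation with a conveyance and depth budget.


Approach: apply Manning's equation with a conveyance and depth budget, Q = (1/n)*A*R^(2/3)*S^(1/2); Q_field = Q*(1-loss); Area = Q_field*t/(d/1000).
Step 1 — canal discharge (Manning's equation):
  Q = (1/0.0328) * 4.233 * 0.4498^(2/3) * 0.0015^(1/2) = 2.93427 m^3/s
Step 2 — delivered flow: Q_field = 2.93427*(1 - 17/100) = 2.43544 m^3/s
Step 3 — volume delivered: V = 2.43544 * 12*3600 = 105211 m^3
Step 4 — area served: A = V / (depth/1000) = 105211 / 0.074 = 1422000 m^2
Therefore the field area that can be irrigated = 1422000 m^2.


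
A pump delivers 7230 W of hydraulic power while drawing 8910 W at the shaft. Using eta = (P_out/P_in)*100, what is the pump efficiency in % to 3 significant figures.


eta = (7230 / 8910) * 100 = 81.1 %
Therefore the pump efficiency = 81.1 %.


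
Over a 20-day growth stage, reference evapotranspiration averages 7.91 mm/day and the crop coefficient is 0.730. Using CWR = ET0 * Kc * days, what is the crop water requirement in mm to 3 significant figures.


CWR = 7.91 * 0.730 * 20 = 115 mm
Therefore the crop water requirement = 115 mm.


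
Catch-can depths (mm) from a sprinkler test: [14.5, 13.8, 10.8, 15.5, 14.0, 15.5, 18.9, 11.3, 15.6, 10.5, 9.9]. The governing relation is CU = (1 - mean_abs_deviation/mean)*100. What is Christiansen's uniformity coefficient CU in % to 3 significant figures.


mean = 13.664 mm
mean |d_i - mean| = 2.2099 mm
CU = (1 - 2.2099/13.664)*100 = 83.8 %
Therefore Christiansen's uniformity coefficient CU = 83.8 %.


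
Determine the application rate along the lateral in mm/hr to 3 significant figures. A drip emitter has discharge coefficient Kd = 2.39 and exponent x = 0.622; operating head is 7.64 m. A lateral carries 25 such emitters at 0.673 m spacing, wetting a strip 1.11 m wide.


Approach: apply the emitter equation with a lateral mass balance, q = Kd*h^x; Q = n*q; rate = Q/(n*spacing*width).
Step 1 — single emitter flow (q = Kd*h^x):
  q = 2.39 * 7.64^0.622 = 8.4661 L/hr
Step 2 — total lateral flow: Q = 25 * 8.4661 = 211.65 L/hr
Step 3 — wetted area: A = 25 * 0.673 * 1.11 = 18.676 m^2
Step 4 — application rate: Q/A = 211.65/18.676 = 11.3 mm/hr
Therefore the application rate along the lateral = 11.3 mm/hr.


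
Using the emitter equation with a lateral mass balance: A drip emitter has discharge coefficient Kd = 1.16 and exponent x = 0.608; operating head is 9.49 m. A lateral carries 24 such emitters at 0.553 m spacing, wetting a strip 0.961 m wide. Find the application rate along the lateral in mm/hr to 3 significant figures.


Approach: apply the emitter equation with a lateral mass balance, q = Kd*h^x; Q = n*q; rate = Q/(n*spacing*width).
Step 1 — single emitter flow (q = Kd*h^x):
  q = 1.16 * 9.49^0.608 = 4.5565 L/hr
Step 2 — total lateral flow: Q = 24 * 4.5565 = 109.36 L/hr
Step 3 — wetted area: A = 24 * 0.553 * 0.961 = 12.754 m^2
Step 4 — application rate: Q/A = 109.36/12.754 = 8.57 mm/hr
Therefore the application rate along the lateral = 8.57 mm/hr.


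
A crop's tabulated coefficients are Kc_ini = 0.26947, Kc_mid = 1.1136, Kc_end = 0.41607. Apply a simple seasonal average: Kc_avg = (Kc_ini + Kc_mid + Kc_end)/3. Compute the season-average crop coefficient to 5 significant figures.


Kc_avg = (0.26947 + 1.1136 + 0.41607)/3 = 0.59971
Therefore the season-average crop coefficient = 0.59971.


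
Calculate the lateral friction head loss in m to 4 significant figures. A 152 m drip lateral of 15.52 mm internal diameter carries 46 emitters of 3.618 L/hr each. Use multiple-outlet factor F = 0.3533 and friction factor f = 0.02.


Approach: apply Darcy-Weisbach with the multiple-outlet F-factor, Q = n*q/(3600*1000) m^3/s; v = Q/A; hf = F*f*(L/D)*(v^2/(2g)).
Q = 46*3.618/(3600*1000) = 4.62300e-05 m^3/s
A = pi*(15.52e-3/2)^2 = 1.89179e-04 m^2, so v = Q/A = 0.244372 m/s
hf = 0.3533*0.02*(152/0.01552)*(0.244372^2/(2*9.81)) = 0.2106 m
Therefore the lateral friction head loss = 0.2106 m.


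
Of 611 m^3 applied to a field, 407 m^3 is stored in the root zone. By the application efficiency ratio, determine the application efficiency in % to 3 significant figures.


Approach: apply the application efficiency ratio, Ea = (stored/applied)*100.
Ea = (407/611)*100 = 66.6 %
Therefore the application efficiency = 66.6 %.


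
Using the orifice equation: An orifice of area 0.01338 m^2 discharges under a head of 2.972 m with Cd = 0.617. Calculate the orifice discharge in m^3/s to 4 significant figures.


Approach: apply the orifice equation, Q = Cd*A*sqrt(2*g*h).
Q = 0.617 * 0.01338 * sqrt(2*9.81*2.972) = 0.06304 m^3/s
Therefore the orifice discharge = 0.06304 m^3/s.


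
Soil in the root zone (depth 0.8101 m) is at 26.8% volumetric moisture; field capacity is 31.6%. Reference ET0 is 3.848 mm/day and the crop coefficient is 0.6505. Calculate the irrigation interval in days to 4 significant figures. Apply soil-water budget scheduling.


Approach: apply soil-water budget scheduling, SMD = (FC-theta)/100*depth*1000; ETc = ET0*Kc; interval = SMD/ETc.
Step 1 — soil moisture deficit:
  SMD = (31.6 - 26.8)/100 * 0.8101 * 1000 = 38.8848 mm
Step 2 — daily crop ET (ETc = ET0*Kc):
  ETc = 3.848 * 0.6505 = 2.50312 mm/day
Step 3 — irrigation interval (SMD/ETc):
  interval = 38.8848 / 2.50312 = 15.53 days
Therefore the irrigation interval = 15.53 days.


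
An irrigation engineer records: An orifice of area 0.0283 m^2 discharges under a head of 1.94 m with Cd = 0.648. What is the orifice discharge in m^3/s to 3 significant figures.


Approach: apply the orifice equation, Q = Cd*A*sqrt(2*g*h).
Q = 0.648 * 0.0283 * sqrt(2*9.81*1.94) = 0.113 m^3/s
Therefore the orifice discharge = 0.113 m^3/s.


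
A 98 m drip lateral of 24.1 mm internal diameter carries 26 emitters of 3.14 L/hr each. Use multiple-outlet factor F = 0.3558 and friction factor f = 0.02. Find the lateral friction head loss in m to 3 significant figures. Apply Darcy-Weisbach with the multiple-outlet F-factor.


Approach: apply Darcy-Weisbach with the multiple-outlet F-factor, Q = n*q/(3600*1000) m^3/s; v = Q/A; hf = F*f*(L/D)*(v^2/(2g)).
Q = 26*3.14/(3600*1000) = 2.2678e-05 m^3/s
A = pi*(24.1e-3/2)^2 = 4.5617e-04 m^2, so v = Q/A = 0.049714 m/s
hf = 0.3558*0.02*(98/0.0241)*(0.049714^2/(2*9.81)) = 0.00365 m
Therefore the lateral friction head loss = 0.00365 m.


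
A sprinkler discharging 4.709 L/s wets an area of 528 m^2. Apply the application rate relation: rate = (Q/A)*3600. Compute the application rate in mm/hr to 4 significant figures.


rate = (4.709 / 528) * 3600 = 32.11 mm/hr
Therefore the application rate = 32.11 mm/hr.


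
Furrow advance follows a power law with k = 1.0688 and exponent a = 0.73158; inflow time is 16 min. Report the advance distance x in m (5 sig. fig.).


Approach: apply the power-law advance function, x = k*t^a.
x = 1.0688 * 16^0.73158 = 8.1247 m
Therefore the advance distance x = 8.1247 m.


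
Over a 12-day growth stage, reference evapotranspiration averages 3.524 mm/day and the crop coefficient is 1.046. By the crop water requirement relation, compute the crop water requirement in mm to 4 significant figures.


Approach: apply the crop water requirement relation, CWR = ET0 * Kc * days.
CWR = 3.524 * 1.046 * 12 = 44.23 mm
Therefore the crop water requirement = 44.23 mm.


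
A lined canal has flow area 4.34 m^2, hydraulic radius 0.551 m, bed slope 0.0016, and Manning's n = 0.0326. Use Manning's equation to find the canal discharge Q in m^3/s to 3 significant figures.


Approach: apply Manning's equation, Q = (1/n)*A*R^(2/3)*S^(1/2).
Q = (1/0.0326) * 4.34 * 0.551^(2/3) * 0.0016^(1/2) = 3.58 m^3/s
Therefore the canal discharge Q = 3.58 m^3/s.


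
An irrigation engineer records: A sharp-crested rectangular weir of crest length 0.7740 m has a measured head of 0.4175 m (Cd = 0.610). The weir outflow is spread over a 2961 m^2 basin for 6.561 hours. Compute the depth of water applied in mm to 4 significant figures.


Approach: apply the rectangular weir equation with a volume-to-depth conversion, Q = (2/3)*Cd*L*sqrt(2g)*H^1.5; d = Q*t/A * 1000.
Step 1 — weir discharge:
  Q = (2/3)*0.610*0.7740*sqrt(2*9.81)*0.4175^1.5 = 0.376109 m^3/s
Step 2 — volume: V = 0.376109 * 6.561*3600 = 8883.54 m^3
Step 3 — depth: d = V/A * 1000 = 8883.54/2961 * 1000 = 3000 mm
Therefore the depth of water applied = 3000 mm.


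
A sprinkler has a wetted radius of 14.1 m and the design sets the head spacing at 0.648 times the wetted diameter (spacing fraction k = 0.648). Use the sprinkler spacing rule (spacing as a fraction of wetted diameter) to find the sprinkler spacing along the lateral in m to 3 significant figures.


Approach: apply the sprinkler spacing rule (spacing as a fraction of wetted diameter), S = k*(2*R).
S = 0.648 * (2 * 14.1) = 18.3 m
Therefore the sprinkler spacing along the lateral = 18.3 m.


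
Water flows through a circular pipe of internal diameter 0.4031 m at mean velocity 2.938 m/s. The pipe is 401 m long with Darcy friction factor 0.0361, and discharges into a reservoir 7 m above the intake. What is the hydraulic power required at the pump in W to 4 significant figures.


Approach: apply continuity + Darcy-Weisbach + hydraulic power, Q = A*v; hf = f*(L/D)*(v^2/(2g)); H = static + hf; P = rho*g*Q*H.
Step 1 — flow rate (continuity, Q = A*v):
  A = pi*(0.4031/2)^2 = 0.127619 m^2
  Q = 0.127619 * 2.938 = 0.374945 m^3/s
Step 2 — friction head loss (Darcy-Weisbach):
  hf = 0.0361 * (401/0.4031) * (2.938^2 / (2*9.81))
  hf = 15.7995 m
Step 3 — total head: H = 7 + 15.7995 = 22.7995 m
Step 4 — hydraulic power (P = rho*g*Q*H):
  P = 1000 * 9.81 * 0.374945 * 22.7995 = 83860 W
Therefore the hydraulic power required at the pump = 83860 W.


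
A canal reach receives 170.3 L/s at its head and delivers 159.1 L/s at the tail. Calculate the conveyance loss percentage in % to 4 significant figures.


Approach: apply the conveyance loss ratio, loss% = ((Q_head - Q_tail)/Q_head)*100.
loss = ((170.3 - 159.1)/170.3)*100 = 6.577 %
Therefore the conveyance loss percentage = 6.577 %.


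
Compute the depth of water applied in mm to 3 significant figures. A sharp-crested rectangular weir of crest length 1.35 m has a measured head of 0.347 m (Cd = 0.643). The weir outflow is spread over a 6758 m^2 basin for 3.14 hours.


Approach: apply the rectangular weir equation with a volume-to-depth conversion, Q = (2/3)*Cd*L*sqrt(2g)*H^1.5; d = Q*t/A * 1000.
Step 1 — weir discharge:
  Q = (2/3)*0.643*1.35*sqrt(2*9.81)*0.347^1.5 = 0.52396 m^3/s
Step 2 — volume: V = 0.52396 * 3.14*3600 = 5922.8 m^3
Step 3 — depth: d = V/A * 1000 = 5922.8/6758 * 1000 = 876 mm
Therefore the depth of water applied = 876 mm.


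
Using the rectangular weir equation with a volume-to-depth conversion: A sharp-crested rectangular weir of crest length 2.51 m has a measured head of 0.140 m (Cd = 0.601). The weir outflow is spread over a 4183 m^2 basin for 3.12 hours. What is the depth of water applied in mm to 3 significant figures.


Approach: apply the rectangular weir equation with a volume-to-depth conversion, Q = (2/3)*Cd*L*sqrt(2g)*H^1.5; d = Q*t/A * 1000.
Step 1 — weir discharge:
  Q = (2/3)*0.601*2.51*sqrt(2*9.81)*0.140^1.5 = 0.23334 m^3/s
Step 2 — volume: V = 0.23334 * 3.12*3600 = 2620.9 m^3
Step 3 — depth: d = V/A * 1000 = 2620.9/4183 * 1000 = 627 mm
Therefore the depth of water applied = 627 mm.


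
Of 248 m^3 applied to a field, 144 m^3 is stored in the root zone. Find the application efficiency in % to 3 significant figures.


Approach: apply the application efficiency ratio, Ea = (stored/applied)*100.
Ea = (144/248)*100 = 58.1 %
Therefore the application efficiency = 58.1 %.


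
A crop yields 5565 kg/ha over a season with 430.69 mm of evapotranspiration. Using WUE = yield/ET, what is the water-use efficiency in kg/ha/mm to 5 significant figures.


WUE = 5565 / 430.69 = 12.921 kg/ha/mm
Therefore the water-use efficiency = 12.921 kg/ha/mm.


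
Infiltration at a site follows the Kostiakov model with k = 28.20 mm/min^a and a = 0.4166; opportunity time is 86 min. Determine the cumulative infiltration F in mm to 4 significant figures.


Approach: apply the Kostiakov infiltration equation, F = k*t^a.
F = 28.20 * 86^0.4166 = 180.4 mm
Therefore the cumulative infiltration F = 180.4 mm.


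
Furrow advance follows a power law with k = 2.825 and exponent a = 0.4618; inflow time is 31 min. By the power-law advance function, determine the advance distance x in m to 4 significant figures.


Approach: apply the power-law advance function, x = k*t^a.
x = 2.825 * 31^0.4618 = 13.80 m
Therefore the advance distance x = 13.80 m.


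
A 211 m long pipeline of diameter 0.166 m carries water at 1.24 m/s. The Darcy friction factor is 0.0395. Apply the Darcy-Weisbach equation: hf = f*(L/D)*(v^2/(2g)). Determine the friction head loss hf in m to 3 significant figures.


hf = 0.0395 * (211/0.166) * (1.24^2 / (2*9.81))
hf = 3.93 m
Therefore the friction head loss hf = 3.93 m.


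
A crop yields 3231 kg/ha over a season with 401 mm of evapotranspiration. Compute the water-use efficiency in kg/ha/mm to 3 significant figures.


Approach: apply the water-use efficiency ratio, WUE = yield/ET.
WUE = 3231 / 401 = 8.06 kg/ha/mm
Therefore the water-use efficiency = 8.06 kg/ha/mm.


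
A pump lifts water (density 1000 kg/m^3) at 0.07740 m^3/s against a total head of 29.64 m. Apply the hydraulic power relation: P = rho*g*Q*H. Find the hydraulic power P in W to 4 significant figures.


P = 1000 * 9.81 * 0.07740 * 29.64 = 22510 W
Therefore the hydraulic power P = 22510 W.


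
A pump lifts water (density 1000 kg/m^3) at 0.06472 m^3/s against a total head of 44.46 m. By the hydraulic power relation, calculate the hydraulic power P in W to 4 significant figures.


Approach: apply the hydraulic power relation, P = rho*g*Q*H.
P = 1000 * 9.81 * 0.06472 * 44.46 = 28230 W
Therefore the hydraulic power P = 28230 W.


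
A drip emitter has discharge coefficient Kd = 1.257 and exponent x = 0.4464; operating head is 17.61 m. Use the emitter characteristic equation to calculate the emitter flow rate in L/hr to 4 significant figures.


Approach: apply the emitter characteristic equation, q = Kd * h^x.
q = 1.257 * 17.61^0.4464 = 4.523 L/hr
Therefore the emitter flow rate = 4.523 L/hr.


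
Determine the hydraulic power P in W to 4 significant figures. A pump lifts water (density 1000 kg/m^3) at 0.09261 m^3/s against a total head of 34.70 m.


Approach: apply the hydraulic power relation, P = rho*g*Q*H.
P = 1000 * 9.81 * 0.09261 * 34.70 = 31530 W
Therefore the hydraulic power P = 31530 W.


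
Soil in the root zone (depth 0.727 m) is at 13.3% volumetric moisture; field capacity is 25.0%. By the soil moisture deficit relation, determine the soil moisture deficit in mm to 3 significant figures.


Approach: apply the soil moisture deficit relation, SMD = (FC - theta)/100 * depth * 1000.
SMD = (25.0 - 13.3)/100 * 0.727 * 1000 = 85.1 mm
Therefore the soil moisture deficit = 85.1 mm.
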